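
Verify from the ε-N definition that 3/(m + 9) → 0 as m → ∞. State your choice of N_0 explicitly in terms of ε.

N_0 = 3/ε

Fix ε > 0. For m ≥ 1, |3/(m + 9) − 0| = 3/(m + 9) ≤ 3/m.
We need 3/m < ε, i.e. m > 3/ε.
Take N_0 = 3/ε. If m > N_0 then |3/(m + 9)| ≤ 3/m < ε.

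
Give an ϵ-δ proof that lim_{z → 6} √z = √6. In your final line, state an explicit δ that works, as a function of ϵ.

δ = min(6, √6·ϵ)

Let ϵ > 0 be given. We want δ > 0 such that 0 < |z − 6| < δ implies |√z − √6| < ϵ.
Rationalise: √z − √6 = (z − 6)/(√z + √6), so |√z − √6| = |z − 6|/(√z + √6).
Restrict δ ≤ 6 so that |z − 6| < 6 forces z > 0, and then √z + √6 > √6.
Hence |√z − √6| < |z − 6|/√6, which is < ϵ once |z − 6| < √6·ϵ.
Take δ = min(6, √6·ϵ). If 0 < |z − 6| < δ then z > 0 and |√z − √6| < |z − 6|/√6 < ϵ.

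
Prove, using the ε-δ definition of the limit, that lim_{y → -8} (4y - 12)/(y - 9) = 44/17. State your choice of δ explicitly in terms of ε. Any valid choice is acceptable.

δ = min(17/2, (289/48)ε)

Let ε > 0 be given. We want δ > 0 with 0 < |y + 8| < δ ⇒ |(4y - 12)/(y - 9) − (44/17)| < ε.
Combining over a common denominator, (4y - 12)/(y - 9) − (44/17) = [(4y - 12)·(-17) − (-44)·(y - 9)] / [(-17)·(y - 9)] = -24(y + 8) / ((-17)(y - 9)).
So |(4y - 12)/(y - 9) − (44/17)| = 24|y + 8| / (17·|y − 9|).
Restrict δ ≤ 17/2. Then |y + 8| < 17/2 gives |y − 9| = |(y + 8) + (-17)| ≥ 17 − 17/2 = 17/2.
Hence |(4y - 12)/(y - 9) − (44/17)| < 24|y + 8|/(17·(17/2)) = (48/289)|y + 8|, which is < ε once |y + 8| < (289/48)ε.
Take δ = min(17/2, (289/48)ε). Then 0 < |y + 8| < δ forces both bounds, so |(4y - 12)/(y - 9) − (44/17)| < ε.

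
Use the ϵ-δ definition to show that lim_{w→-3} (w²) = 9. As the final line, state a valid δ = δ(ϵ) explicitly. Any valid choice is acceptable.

δ = min(1, ϵ/7)

Let ϵ > 0 be given. We seek δ > 0 with 0 < |w + 3| < δ ⇒ |w² − 9| < ϵ.
Factor: w² − 9 = (w + 3)(w - 3), so |w² − 9| = |w + 3|·|w - 3|.
Impose δ ≤ 1 so that |w| < 4; then |w - 3| ≤ 7.
Hence |w² − 9| ≤ 7|w + 3|, which is < ϵ once |w + 3| < ϵ/7.
Take δ = min(1, ϵ/7). If 0 < |w + 3| < δ then both bounds hold and |w² − 9| ≤ 7|w + 3| < 7·(ϵ/7) = ϵ.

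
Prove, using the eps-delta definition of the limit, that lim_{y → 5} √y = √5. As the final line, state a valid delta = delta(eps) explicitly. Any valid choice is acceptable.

Let eps > 0 be given. We want delta > 0 such that 0 < |y − 5| < delta implies |√y − √5| < eps.
Multiplying by the conjugate, |√y − √5| = |y − 5|/(√y + √5).
Restrict delta ≤ 5 so that |y − 5| < 5 forces y > 0, and then √y + √5 > √5.
Hence |√y − √5| < |y − 5|/√5, which is < eps once |y − 5| < √5·eps.
Take delta = min(5, √5·eps). If 0 < |y − 5| < delta then y > 0 and |√y − √5| < |y − 5|/√5 < eps.

delta = min(5, √5·eps)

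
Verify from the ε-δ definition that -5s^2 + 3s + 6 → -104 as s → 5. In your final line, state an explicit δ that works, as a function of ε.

δ = min(1, ε/52)

Suppose ε > 0. We want δ > 0 such that 0 < |s − 5| < δ implies |(-5s^2 + 3s + 6) + 104| < ε.
(-5s^2 + 3s + 6) + 104 = -5s^2 + 3s + 110 = (s − 5)(-5s - 22).
So |(-5s^2 + 3s + 6) + 104| = |s − 5|·|-5s - 22|.
Require δ ≤ 1. Then |s − 5| < 1 gives |s| < 6, and by the triangle inequality |-5s - 22| ≤ 5·6 + 22 = 52.
Hence |(-5s^2 + 3s + 6) + 104| ≤ 52|s − 5| < ε provided |s − 5| < ε/52.
Take δ = min(1, ε/52). Then 0 < |s − 5| < δ gives both |s − 5| < 1 and |s − 5| < ε/52, so |(-5s^2 + 3s + 6) + 104| < ε.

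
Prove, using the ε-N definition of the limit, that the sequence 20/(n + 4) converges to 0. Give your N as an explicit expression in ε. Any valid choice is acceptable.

Let ε > 0 be given. For n ≥ 1, |20/(n + 4) − 0| = 20/(n + 4) ≤ 20/n.
We need 20/n < ε, i.e. n > 20/ε.
Take N = 20/ε. If n > N then |20/(n + 4)| ≤ 20/n < ε.

N = 20/ε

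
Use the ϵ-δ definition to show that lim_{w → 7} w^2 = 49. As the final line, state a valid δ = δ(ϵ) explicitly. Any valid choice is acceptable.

δ = min(1, ϵ/15)

Let ϵ > 0. We seek δ > 0 with 0 < |w − 7| < δ ⇒ |w^2 − 49| < ϵ.
Factor: w^2 − 49 = (w − 7)(w + 7), so |w^2 − 49| = |w − 7|·|w + 7|.
Impose δ ≤ 1 so that |w| < 8; then |w + 7| ≤ 15.
Hence |w^2 − 49| ≤ 15|w − 7|, which is < ϵ once |w − 7| < ϵ/15.
Take δ = min(1, ϵ/15). If 0 < |w − 7| < δ then both bounds hold and |w^2 − 49| ≤ 15|w − 7| < 15·(ϵ/15) = ϵ.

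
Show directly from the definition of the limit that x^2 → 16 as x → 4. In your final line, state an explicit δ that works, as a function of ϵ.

Suppose ϵ > 0. We seek δ > 0 with 0 < |x − 4| < δ ⇒ |x^2 − 16| < ϵ.
Factor: x^2 − 16 = (x − 4)(x + 4), so |x^2 − 16| = |x − 4|·|x + 4|.
Restrict δ ≤ 2. Then |x − 4| < 2 gives |x| < 6, so by the triangle inequality |x + 4| ≤ 6 + 4 = 10.
Hence |x^2 − 16| ≤ 10|x − 4|, which is < ϵ once |x − 4| < ϵ/10.
Take δ = min(2, ϵ/10). If 0 < |x − 4| < δ then both bounds hold and |x^2 − 16| ≤ 10|x − 4| < 10·(ϵ/10) = ϵ.

δ = min(2, ϵ/10)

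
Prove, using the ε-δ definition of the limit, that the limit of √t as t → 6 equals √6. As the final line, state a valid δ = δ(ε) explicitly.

Let ε > 0 be given. We want δ > 0 such that 0 < |t − 6| < δ implies |√t − √6| < ε.
Rationalise: √t − √6 = (t − 6)/(√t + √6), so |√t − √6| = |t − 6|/(√t + √6).
Restrict δ ≤ 6 so that |t − 6| < 6 forces t > 0, and then √t + √6 > √6.
Hence |√t − √6| < |t − 6|/√6, which is < ε once |t − 6| < √6·ε.
Take δ = min(6, √6·ε). If 0 < |t − 6| < δ then t > 0 and |√t − √6| < |t − 6|/√6 < ε.

δ = min(6, √6·ε)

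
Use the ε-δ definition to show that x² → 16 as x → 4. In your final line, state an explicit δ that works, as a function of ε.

δ = min(2, ε/10)

Fix ε > 0. We seek δ > 0 with 0 < |x − 4| < δ ⇒ |x² − 16| < ε.
Factor: x² − 16 = (x − 4)(x + 4), so |x² − 16| = |x − 4|·|x + 4|.
Impose δ ≤ 2 so that |x| < 6; then |x + 4| ≤ 10.
Hence |x² − 16| ≤ 10|x − 4|, which is < ε once |x − 4| < ε/10.
Take δ = min(2, ε/10). If 0 < |x − 4| < δ then both bounds hold and |x² − 16| ≤ 10|x − 4| < 10·(ε/10) = ε.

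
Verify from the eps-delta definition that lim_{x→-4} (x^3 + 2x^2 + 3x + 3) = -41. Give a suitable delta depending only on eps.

delta = min(2, eps/59)

Suppose eps > 0. We want delta > 0 such that 0 < |x + 4| < delta implies |(x^3 + 2x^2 + 3x + 3) + 41| < eps.
(x^3 + 2x^2 + 3x + 3) + 41 = x^3 + 2x^2 + 3x + 44 = (x + 4)(x^2 - 2x + 11).
So |(x^3 + 2x^2 + 3x + 3) + 41| = |x + 4|·|x^2 - 2x + 11|.
Require delta ≤ 2. Then |x + 4| < 2 gives |x| < 6, and by the triangle inequality |x^2 - 2x + 11| ≤ 6^2 + 2·6 + 11 = 59.
Hence |(x^3 + 2x^2 + 3x + 3) + 41| ≤ 59|x + 4| < eps provided |x + 4| < eps/59.
Choosing delta = min(2, eps/59) ensures both conditions, hence |(x^3 + 2x^2 + 3x + 3) + 41| < eps.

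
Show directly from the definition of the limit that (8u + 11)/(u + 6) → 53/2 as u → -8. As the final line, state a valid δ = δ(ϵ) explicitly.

δ = min(1, (2/37)ϵ)

Let ϵ > 0 be given. We want δ > 0 with 0 < |u + 8| < δ ⇒ |(8u + 11)/(u + 6) − (53/2)| < ϵ.
Combining over a common denominator, (8u + 11)/(u + 6) − (53/2) = [(8u + 11)·(-2) − (-53)·(u + 6)] / [(-2)·(u + 6)] = 37(u + 8) / ((-2)(u + 6)).
So |(8u + 11)/(u + 6) − (53/2)| = 37|u + 8| / (2·|u + 6|).
Require δ ≤ 1, so |u + 6| ≥ |-2| − |u + 8| > 2 − 1 = 1.
Hence |(8u + 11)/(u + 6) − (53/2)| < 37|u + 8|/(2·1) = (37/2)|u + 8|, which is < ϵ once |u + 8| < (2/37)ϵ.
Take δ = min(1, (2/37)ϵ). Then 0 < |u + 8| < δ forces both bounds, so |(8u + 11)/(u + 6) − (53/2)| < ϵ.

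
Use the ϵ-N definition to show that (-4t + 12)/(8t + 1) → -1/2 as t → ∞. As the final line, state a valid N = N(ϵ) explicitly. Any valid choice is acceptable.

N = (25/16)/ϵ

Let ϵ > 0 be given. We seek N > 0 such that t > N implies |(-4t + 12)/(8t + 1) + 1/2| < ϵ.
(-4t + 12)/(8t + 1) + 1/2 = (8(-4t + 12) − (-4)(8t + 1)) / (8(8t + 1)) = 100/(8(8t + 1)).
For t > 0 we have 8t + 1 > 8t, so |(-4t + 12)/(8t + 1) + 1/2| = 100/(8(8t + 1)) < 100/(8·8t) = (25/16)/t.
Thus |(-4t + 12)/(8t + 1) + 1/2| < ϵ whenever t > (25/16)/ϵ.
Take N = (25/16)/ϵ. If t > N then |(-4t + 12)/(8t + 1) + 1/2| < (25/16)/t < ϵ.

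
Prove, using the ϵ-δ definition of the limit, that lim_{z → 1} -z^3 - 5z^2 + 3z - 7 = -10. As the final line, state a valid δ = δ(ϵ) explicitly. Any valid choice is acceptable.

Let ϵ > 0 be given. We want δ > 0 such that 0 < |z − 1| < δ implies |(-z^3 - 5z^2 + 3z - 7) + 10| < ϵ.
(-z^3 - 5z^2 + 3z - 7) + 10 = -z^3 - 5z^2 + 3z + 3 = (z − 1)(-z^2 - 6z - 3).
So |(-z^3 - 5z^2 + 3z - 7) + 10| = |z − 1|·|-z^2 - 6z - 3|.
Assume first that |z − 1| < 2, so |z| < 3. Then |-z^2 - 6z - 3| ≤ 3^2 + 6·3 + 3 = 30.
Hence |(-z^3 - 5z^2 + 3z - 7) + 10| ≤ 30|z − 1| < ϵ provided |z − 1| < ϵ/30.
Take δ = min(2, ϵ/30). Then 0 < |z − 1| < δ gives both |z − 1| < 2 and |z − 1| < ϵ/30, so |(-z^3 - 5z^2 + 3z - 7) + 10| < ϵ.

δ = min(2, ϵ/30)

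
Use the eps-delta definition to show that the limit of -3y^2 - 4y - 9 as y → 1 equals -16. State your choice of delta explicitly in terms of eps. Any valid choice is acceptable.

Let eps > 0 be given. We want delta > 0 such that 0 < |y − 1| < delta implies |(-3y^2 - 4y - 9) + 16| < eps.
(-3y^2 - 4y - 9) + 16 = -3y^2 - 4y + 7 = (y − 1)(-3y - 7).
So |(-3y^2 - 4y - 9) + 16| = |y − 1|·|-3y - 7|.
Assume first that |y − 1| < 1, so |y| < 2. Then |-3y - 7| ≤ 3·2 + 7 = 13.
Hence |(-3y^2 - 4y - 9) + 16| ≤ 13|y − 1| < eps provided |y − 1| < eps/13.
Choosing delta = min(1, eps/13) ensures both conditions, hence |(-3y^2 - 4y - 9) + 16| < eps.

delta = min(1, eps/13)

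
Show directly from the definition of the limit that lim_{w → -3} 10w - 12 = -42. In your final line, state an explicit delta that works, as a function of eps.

delta = eps/10

Fix eps > 0. We need delta > 0 so that 0 < |w + 3| < delta implies |(10w - 12) + 42| < eps.
|(10w - 12) + 42| = |10w + 30| = 10|w + 3|.
So 10|w + 3| < eps exactly when |w + 3| < eps/10.
Take delta = eps/10. If 0 < |w + 3| < delta then |(10w - 12) + 42| = 10|w + 3| < 10·(eps/10) = eps.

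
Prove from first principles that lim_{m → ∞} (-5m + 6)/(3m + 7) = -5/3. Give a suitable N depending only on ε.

N = (53/9)/ε

Suppose ε > 0. For m ≥ 1, |(-5m + 6)/(3m + 7) + 5/3| = |53|/(3(3m + 7)) = 53/(3(3m + 7)).
Since 3m + 7 ≥ 3m for m ≥ 1, this is ≤ 53/(3·3m) = (53/9)/m.
So |(-5m + 6)/(3m + 7) + 5/3| < ε whenever m > (53/9)/ε.
Take N = (53/9)/ε. If m > N then |(-5m + 6)/(3m + 7) + 5/3| ≤ (53/9)/m < ε.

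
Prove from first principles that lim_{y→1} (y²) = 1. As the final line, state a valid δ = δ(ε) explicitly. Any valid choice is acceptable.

δ = min(1, ε/3)

Let ε > 0. We seek δ > 0 with 0 < |y − 1| < δ ⇒ |y² − 1| < ε.
Factor: y² − 1 = (y − 1)(y + 1), so |y² − 1| = |y − 1|·|y + 1|.
Restrict δ ≤ 1. Then |y − 1| < 1 gives |y| < 2, so by the triangle inequality |y + 1| ≤ 2 + 1 = 3.
Hence |y² − 1| ≤ 3|y − 1|, which is < ε once |y − 1| < ε/3.
Take δ = min(1, ε/3). If 0 < |y − 1| < δ then both bounds hold and |y² − 1| ≤ 3|y − 1| < 3·(ε/3) = ε.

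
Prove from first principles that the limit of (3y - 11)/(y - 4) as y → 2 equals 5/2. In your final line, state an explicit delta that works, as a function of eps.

Suppose eps > 0. We want delta > 0 with 0 < |y − 2| < delta ⇒ |(3y - 11)/(y - 4) − (5/2)| < eps.
Combining over a common denominator, (3y - 11)/(y - 4) − (5/2) = [(3y - 11)·(-2) − (-5)·(y - 4)] / [(-2)·(y - 4)] = -1(y − 2) / ((-2)(y - 4)).
So |(3y - 11)/(y - 4) − (5/2)| = |y − 2| / (2·|y − 4|).
Require delta ≤ 1, so |y − 4| ≥ |-2| − |y − 2| > 2 − 1 = 1.
Hence |(3y - 11)/(y - 4) − (5/2)| < |y − 2|/(2·1) = (1/2)|y − 2|, which is < eps once |y − 2| < 2eps.
Take delta = min(1, 2eps). Then 0 < |y − 2| < delta forces both bounds, so |(3y - 11)/(y - 4) − (5/2)| < eps.

delta = min(1, 2eps)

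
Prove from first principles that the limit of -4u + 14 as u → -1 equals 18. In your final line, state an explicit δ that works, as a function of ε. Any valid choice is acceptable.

Fix ε > 0. We need δ > 0 so that 0 < |u + 1| < δ implies |(-4u + 14) − 18| < ε.
|(-4u + 14) − 18| = |-4u - 4| = 4|u + 1|.
Thus it suffices that |u + 1| < ε/4.
Choosing δ = ε/4 gives |(-4u + 14) − 18| = 4|u + 1| < ε whenever |u + 1| < δ.

δ = ε/4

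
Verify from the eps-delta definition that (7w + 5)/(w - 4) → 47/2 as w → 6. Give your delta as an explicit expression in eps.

Suppose eps > 0. We want delta > 0 with 0 < |w − 6| < delta ⇒ |(7w + 5)/(w - 4) − (47/2)| < eps.
Combining over a common denominator, (7w + 5)/(w - 4) − (47/2) = [(7w + 5)·2 − 47·(w - 4)] / [2·(w - 4)] = -33(w − 6) / (2(w - 4)).
So |(7w + 5)/(w - 4) − (47/2)| = 33|w − 6| / (2·|w − 4|).
Restrict delta ≤ 1. Then |w − 6| < 1 gives |w − 4| = |(w − 6) + 2| ≥ 2 − 1 = 1.
Hence |(7w + 5)/(w - 4) − (47/2)| < 33|w − 6|/(2·1) = (33/2)|w − 6|, which is < eps once |w − 6| < (2/33)eps.
Take delta = min(1, (2/33)eps). Then 0 < |w − 6| < delta forces both bounds, so |(7w + 5)/(w - 4) − (47/2)| < eps.

delta = min(1, (2/33)eps)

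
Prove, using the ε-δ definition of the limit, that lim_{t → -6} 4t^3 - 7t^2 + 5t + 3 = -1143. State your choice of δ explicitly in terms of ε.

δ = min(1, ε/604)

Suppose ε > 0. We want δ > 0 such that 0 < |t + 6| < δ implies |(4t^3 - 7t^2 + 5t + 3) + 1143| < ε.
(4t^3 - 7t^2 + 5t + 3) + 1143 = 4t^3 - 7t^2 + 5t + 1146 = (t + 6)(4t^2 - 31t + 191).
So |(4t^3 - 7t^2 + 5t + 3) + 1143| = |t + 6|·|4t^2 - 31t + 191|.
Require δ ≤ 1. Then |t + 6| < 1 gives |t| < 7, and by the triangle inequality |4t^2 - 31t + 191| ≤ 4·7^2 + 31·7 + 191 = 604.
Hence |(4t^3 - 7t^2 + 5t + 3) + 1143| ≤ 604|t + 6| < ε provided |t + 6| < ε/604.
Take δ = min(1, ε/604). Then 0 < |t + 6| < δ gives both |t + 6| < 1 and |t + 6| < ε/604, so |(4t^3 - 7t^2 + 5t + 3) + 1143| < ε.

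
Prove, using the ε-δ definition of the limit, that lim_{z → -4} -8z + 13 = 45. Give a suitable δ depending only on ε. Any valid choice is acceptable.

δ = ε/8

Let ε > 0. We need δ > 0 so that 0 < |z + 4| < δ implies |(-8z + 13) − 45| < ε.
|(-8z + 13) − 45| = |-8z - 32| = 8|z + 4|.
So 8|z + 4| < ε exactly when |z + 4| < ε/8.
Take δ = ε/8. If 0 < |z + 4| < δ then |(-8z + 13) − 45| = 8|z + 4| < 8·(ε/8) = ε.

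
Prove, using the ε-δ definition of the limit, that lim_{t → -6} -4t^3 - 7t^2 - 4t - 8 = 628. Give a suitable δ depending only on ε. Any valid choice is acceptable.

δ = min(1, ε/421)

Fix ε > 0. We want δ > 0 such that 0 < |t + 6| < δ implies |(-4t^3 - 7t^2 - 4t - 8) − 628| < ε.
(-4t^3 - 7t^2 - 4t - 8) − 628 = -4t^3 - 7t^2 - 4t - 636 = (t + 6)(-4t^2 + 17t - 106).
So |(-4t^3 - 7t^2 - 4t - 8) − 628| = |t + 6|·|-4t^2 + 17t - 106|.
Assume first that |t + 6| < 1, so |t| < 7. Then |-4t^2 + 17t - 106| ≤ 4·7^2 + 17·7 + 106 = 421.
Hence |(-4t^3 - 7t^2 - 4t - 8) − 628| ≤ 421|t + 6| < ε provided |t + 6| < ε/421.
Take δ = min(1, ε/421). Then 0 < |t + 6| < δ gives both |t + 6| < 1 and |t + 6| < ε/421, so |(-4t^3 - 7t^2 - 4t - 8) − 628| < ε.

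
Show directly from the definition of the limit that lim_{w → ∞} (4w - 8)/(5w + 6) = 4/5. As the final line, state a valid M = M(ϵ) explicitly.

M = (64/25)/ϵ

Fix ϵ > 0. We seek M > 0 such that w > M implies |(4w - 8)/(5w + 6) − (4/5)| < ϵ.
(4w - 8)/(5w + 6) − (4/5) = (5(4w - 8) − 4(5w + 6)) / (5(5w + 6)) = -64/(5(5w + 6)).
For w > 0 we have 5w + 6 > 5w, so |(4w - 8)/(5w + 6) − (4/5)| = 64/(5(5w + 6)) < 64/(5·5w) = (64/25)/w.
Thus |(4w - 8)/(5w + 6) − (4/5)| < ϵ whenever w > (64/25)/ϵ.
Take M = (64/25)/ϵ. If w > M then |(4w - 8)/(5w + 6) − (4/5)| < (64/25)/w < ϵ.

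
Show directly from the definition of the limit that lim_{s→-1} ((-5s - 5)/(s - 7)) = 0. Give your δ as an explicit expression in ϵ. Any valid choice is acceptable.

Fix ϵ > 0. We want δ > 0 with 0 < |s + 1| < δ ⇒ |(-5s - 5)/(s - 7) − 0| < ϵ.
Combining over a common denominator, (-5s - 5)/(s - 7) − 0 = [(-5s - 5)·(-8) − 0·(s - 7)] / [(-8)·(s - 7)] = 40(s + 1) / ((-8)(s - 7)).
So |(-5s - 5)/(s - 7) − 0| = 40|s + 1| / (8·|s − 7|).
Restrict δ ≤ 4. Then |s + 1| < 4 gives |s − 7| = |(s + 1) + (-8)| ≥ 8 − 4 = 4.
Hence |(-5s - 5)/(s - 7) − 0| < 40|s + 1|/(8·4) = (5/4)|s + 1|, which is < ϵ once |s + 1| < (4/5)ϵ.
Take δ = min(4, (4/5)ϵ). Then 0 < |s + 1| < δ forces both bounds, so |(-5s - 5)/(s - 7) − 0| < ϵ.

δ = min(4, (4/5)ϵ)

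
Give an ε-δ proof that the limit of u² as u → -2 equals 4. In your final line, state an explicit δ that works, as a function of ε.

δ = min(2, ε/6)

Let ε > 0 be given. We seek δ > 0 with 0 < |u + 2| < δ ⇒ |u² − 4| < ε.
Factor: u² − 4 = (u + 2)(u - 2), so |u² − 4| = |u + 2|·|u - 2|.
Impose δ ≤ 2 so that |u| < 4; then |u - 2| ≤ 6.
Hence |u² − 4| ≤ 6|u + 2|, which is < ε once |u + 2| < ε/6.
Take δ = min(2, ε/6). If 0 < |u + 2| < δ then both bounds hold and |u² − 4| ≤ 6|u + 2| < 6·(ε/6) = ε.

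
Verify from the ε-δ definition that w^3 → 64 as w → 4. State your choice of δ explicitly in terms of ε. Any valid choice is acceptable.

δ = min(1, ε/61)

Fix ε > 0. We seek δ > 0 with 0 < |w − 4| < δ ⇒ |w^3 − 64| < ε.
Factor: w^3 − 64 = (w − 4)(w^2 + 4w + 16), so |w^3 − 64| = |w − 4|·|w^2 + 4w + 16|.
Restrict δ ≤ 1. Then |w − 4| < 1 gives |w| < 5, so by the triangle inequality |w^2 + 4w + 16| ≤ 5^2 + 4·5 + 16 = 61.
Hence |w^3 − 64| ≤ 61|w − 4|, which is < ε once |w − 4| < ε/61.
Take δ = min(1, ε/61). If 0 < |w − 4| < δ then both bounds hold and |w^3 − 64| ≤ 61|w − 4| < 61·(ε/61) = ε.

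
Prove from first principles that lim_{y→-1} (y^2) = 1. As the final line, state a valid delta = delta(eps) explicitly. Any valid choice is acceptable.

delta = min(1, eps/3)

Fix eps > 0. We seek delta > 0 with 0 < |y + 1| < delta ⇒ |y^2 − 1| < eps.
Factor: y^2 − 1 = (y + 1)(y - 1), so |y^2 − 1| = |y + 1|·|y - 1|.
Impose delta ≤ 1 so that |y| < 2; then |y - 1| ≤ 3.
Hence |y^2 − 1| ≤ 3|y + 1|, which is < eps once |y + 1| < eps/3.
Take delta = min(1, eps/3). If 0 < |y + 1| < delta then both bounds hold and |y^2 − 1| ≤ 3|y + 1| < 3·(eps/3) = eps.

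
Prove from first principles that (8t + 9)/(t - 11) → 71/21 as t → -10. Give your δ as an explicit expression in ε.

δ = min(21/2, (441/194)ε)

Fix ε > 0. We want δ > 0 with 0 < |t + 10| < δ ⇒ |(8t + 9)/(t - 11) − (71/21)| < ε.
Combining over a common denominator, (8t + 9)/(t - 11) − (71/21) = [(8t + 9)·(-21) − (-71)·(t - 11)] / [(-21)·(t - 11)] = -97(t + 10) / ((-21)(t - 11)).
So |(8t + 9)/(t - 11) − (71/21)| = 97|t + 10| / (21·|t − 11|).
Restrict δ ≤ 21/2. Then |t + 10| < 21/2 gives |t − 11| = |(t + 10) + (-21)| ≥ 21 − 21/2 = 21/2.
Hence |(8t + 9)/(t - 11) − (71/21)| < 97|t + 10|/(21·(21/2)) = (194/441)|t + 10|, which is < ε once |t + 10| < (441/194)ε.
Take δ = min(21/2, (441/194)ε). Then 0 < |t + 10| < δ forces both bounds, so |(8t + 9)/(t - 11) − (71/21)| < ε.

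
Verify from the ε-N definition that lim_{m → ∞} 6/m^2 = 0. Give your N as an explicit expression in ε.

Fix ε > 0. For m ≥ 1, |6/m^2 − 0| = 6/m^2.
6/m^2 < ε ⇔ m^2 > 6/ε ⇔ m > (6/ε)^{1/2}.
Take N = (6/ε)^{1/2}. Then m > N implies 6/m^2 < ε.

N = (6/ε)^{1/2}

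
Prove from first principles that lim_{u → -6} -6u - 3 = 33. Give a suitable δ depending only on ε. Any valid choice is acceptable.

δ = ε/6

Fix ε > 0. We need δ > 0 so that 0 < |u + 6| < δ implies |(-6u - 3) − 33| < ε.
|(-6u - 3) − 33| = |-6u - 36| = 6|u + 6|.
Thus it suffices that |u + 6| < ε/6.
Take δ = ε/6. If 0 < |u + 6| < δ then |(-6u - 3) − 33| = 6|u + 6| < 6·(ε/6) = ε.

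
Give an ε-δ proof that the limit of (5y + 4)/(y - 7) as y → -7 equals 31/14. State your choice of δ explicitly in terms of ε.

Suppose ε > 0. We want δ > 0 with 0 < |y + 7| < δ ⇒ |(5y + 4)/(y - 7) − (31/14)| < ε.
Combining over a common denominator, (5y + 4)/(y - 7) − (31/14) = [(5y + 4)·(-14) − (-31)·(y - 7)] / [(-14)·(y - 7)] = -39(y + 7) / ((-14)(y - 7)).
So |(5y + 4)/(y - 7) − (31/14)| = 39|y + 7| / (14·|y − 7|).
Restrict δ ≤ 7. Then |y + 7| < 7 gives |y − 7| = |(y + 7) + (-14)| ≥ 14 − 7 = 7.
Hence |(5y + 4)/(y - 7) − (31/14)| < 39|y + 7|/(14·7) = (39/98)|y + 7|, which is < ε once |y + 7| < (98/39)ε.
Take δ = min(7, (98/39)ε). Then 0 < |y + 7| < δ forces both bounds, so |(5y + 4)/(y - 7) − (31/14)| < ε.

δ = min(7, (98/39)ε)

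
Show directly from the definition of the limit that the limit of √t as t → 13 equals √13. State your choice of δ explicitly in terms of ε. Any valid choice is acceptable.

Let ε > 0 be given. We want δ > 0 such that 0 < |t − 13| < δ implies |√t − √13| < ε.
Multiplying by the conjugate, |√t − √13| = |t − 13|/(√t + √13).
Restrict δ ≤ 13 so that |t − 13| < 13 forces t > 0, and then √t + √13 > √13.
Hence |√t − √13| < |t − 13|/√13, which is < ε once |t − 13| < √13·ε.
Take δ = min(13, √13·ε). If 0 < |t − 13| < δ then t > 0 and |√t − √13| < |t − 13|/√13 < ε.

δ = min(13, √13·ε)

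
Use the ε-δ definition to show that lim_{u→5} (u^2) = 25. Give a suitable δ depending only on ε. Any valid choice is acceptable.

Suppose ε > 0. We seek δ > 0 with 0 < |u − 5| < δ ⇒ |u^2 − 25| < ε.
Factor: u^2 − 25 = (u − 5)(u + 5), so |u^2 − 25| = |u − 5|·|u + 5|.
Impose δ ≤ 1 so that |u| < 6; then |u + 5| ≤ 11.
Hence |u^2 − 25| ≤ 11|u − 5|, which is < ε once |u − 5| < ε/11.
Take δ = min(1, ε/11). If 0 < |u − 5| < δ then both bounds hold and |u^2 − 25| ≤ 11|u − 5| < 11·(ε/11) = ε.

δ = min(1, ε/11)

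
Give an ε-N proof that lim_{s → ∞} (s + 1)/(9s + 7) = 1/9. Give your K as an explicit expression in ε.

Suppose ε > 0. We seek K > 0 such that s > K implies |(s + 1)/(9s + 7) − (1/9)| < ε.
(s + 1)/(9s + 7) − (1/9) = (9(s + 1) − (9s + 7)) / (9(9s + 7)) = 2/(9(9s + 7)).
For s > 0 we have 9s + 7 > 9s, so |(s + 1)/(9s + 7) − (1/9)| = 2/(9(9s + 7)) < 2/(9·9s) = (2/81)/s.
Thus |(s + 1)/(9s + 7) − (1/9)| < ε whenever s > (2/81)/ε.
Take K = (2/81)/ε. If s > K then |(s + 1)/(9s + 7) − (1/9)| < (2/81)/s < ε.

K = (2/81)/ε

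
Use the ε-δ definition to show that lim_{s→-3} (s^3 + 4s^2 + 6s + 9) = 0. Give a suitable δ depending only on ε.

Fix ε > 0. We want δ > 0 such that 0 < |s + 3| < δ implies |(s^3 + 4s^2 + 6s + 9)| < ε.
(s^3 + 4s^2 + 6s + 9) = s^3 + 4s^2 + 6s + 9 = (s + 3)(s^2 + s + 3).
So |(s^3 + 4s^2 + 6s + 9)| = |s + 3|·|s^2 + s + 3|.
Assume first that |s + 3| < 1, so |s| < 4. Then |s^2 + s + 3| ≤ 4^2 + 4 + 3 = 23.
Hence |(s^3 + 4s^2 + 6s + 9)| ≤ 23|s + 3| < ε provided |s + 3| < ε/23.
Choosing δ = min(1, ε/23) ensures both conditions, hence |(s^3 + 4s^2 + 6s + 9)| < ε.

δ = min(1, ε/23)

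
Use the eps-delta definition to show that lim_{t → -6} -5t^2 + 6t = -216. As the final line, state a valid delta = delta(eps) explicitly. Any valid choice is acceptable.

Let eps > 0. We want delta > 0 such that 0 < |t + 6| < delta implies |(-5t^2 + 6t) + 216| < eps.
(-5t^2 + 6t) + 216 = -5t^2 + 6t + 216 = (t + 6)(-5t + 36).
So |(-5t^2 + 6t) + 216| = |t + 6|·|-5t + 36|.
Assume first that |t + 6| < 1, so |t| < 7. Then |-5t + 36| ≤ 5·7 + 36 = 71.
Hence |(-5t^2 + 6t) + 216| ≤ 71|t + 6| < eps provided |t + 6| < eps/71.
Take delta = min(1, eps/71). Then 0 < |t + 6| < delta gives both |t + 6| < 1 and |t + 6| < eps/71, so |(-5t^2 + 6t) + 216| < eps.

delta = min(1, eps/71)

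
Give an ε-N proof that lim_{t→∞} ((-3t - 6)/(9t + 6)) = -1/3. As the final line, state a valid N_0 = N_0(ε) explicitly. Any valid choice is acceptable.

N_0 = (4/9)/ε

Let ε > 0. We seek N_0 > 0 such that t > N_0 implies |(-3t - 6)/(9t + 6) + 1/3| < ε.
(-3t - 6)/(9t + 6) + 1/3 = (9(-3t - 6) − (-3)(9t + 6)) / (9(9t + 6)) = -36/(9(9t + 6)).
For t > 0 we have 9t + 6 > 9t, so |(-3t - 6)/(9t + 6) + 1/3| = 36/(9(9t + 6)) < 36/(9·9t) = (4/9)/t.
Thus |(-3t - 6)/(9t + 6) + 1/3| < ε whenever t > (4/9)/ε.
Take N_0 = (4/9)/ε. If t > N_0 then |(-3t - 6)/(9t + 6) + 1/3| < (4/9)/t < ε.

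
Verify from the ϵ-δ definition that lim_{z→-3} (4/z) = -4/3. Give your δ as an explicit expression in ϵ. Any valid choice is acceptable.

δ = min(3/2, (9/8)ϵ)

Let ϵ > 0. We seek δ > 0 such that 0 < |z + 3| < δ implies |4/z + 4/3| < ϵ.
|4/z + 4/3| = 4·|-3 − z|/(3·|z|) = 4|z + 3|/(3|z|).
Require δ ≤ 3/2 so that |z| > 3 − 3/2 = 3/2, hence 3|z| > 9/2.
Then |4/z + 4/3| < 4|z + 3|/(9/2), which is < ϵ when |z + 3| < (9/8)ϵ.
Take δ = min(3/2, (9/8)ϵ). Then 0 < |z + 3| < δ gives both |z + 3| < 3/2 and |z + 3| < (9/8)ϵ, so |4/z + 4/3| < ϵ.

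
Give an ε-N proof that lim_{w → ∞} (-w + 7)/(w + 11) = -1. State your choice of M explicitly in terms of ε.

M = 18/ε

Fix ε > 0. We seek M > 0 such that w > M implies |(-w + 7)/(w + 11) + 1| < ε.
(-w + 7)/(w + 11) + 1 = ((-w + 7) − (-1)(w + 11)) / ((w + 11)) = 18/((w + 11)).
For w > 0 we have w + 11 > w, so |(-w + 7)/(w + 11) + 1| = 18/((w + 11)) < 18/(w) = 18/w.
Thus |(-w + 7)/(w + 11) + 1| < ε whenever w > 18/ε.
Take M = 18/ε. If w > M then |(-w + 7)/(w + 11) + 1| < 18/w < ε.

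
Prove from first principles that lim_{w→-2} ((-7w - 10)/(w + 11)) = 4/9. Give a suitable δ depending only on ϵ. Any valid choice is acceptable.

δ = min(9/2, (81/134)ϵ)

Fix ϵ > 0. We want δ > 0 with 0 < |w + 2| < δ ⇒ |(-7w - 10)/(w + 11) − (4/9)| < ϵ.
Combining over a common denominator, (-7w - 10)/(w + 11) − (4/9) = [(-7w - 10)·9 − 4·(w + 11)] / [9·(w + 11)] = -67(w + 2) / (9(w + 11)).
So |(-7w - 10)/(w + 11) − (4/9)| = 67|w + 2| / (9·|w + 11|).
Require δ ≤ 9/2, so |w + 11| ≥ |9| − |w + 2| > 9 − 9/2 = 9/2.
Hence |(-7w - 10)/(w + 11) − (4/9)| < 67|w + 2|/(9·(9/2)) = (134/81)|w + 2|, which is < ϵ once |w + 2| < (81/134)ϵ.
Take δ = min(9/2, (81/134)ϵ). Then 0 < |w + 2| < δ forces both bounds, so |(-7w - 10)/(w + 11) − (4/9)| < ϵ.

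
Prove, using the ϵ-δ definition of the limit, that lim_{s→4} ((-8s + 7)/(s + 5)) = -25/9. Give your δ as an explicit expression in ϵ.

Let ϵ > 0 be given. We want δ > 0 with 0 < |s − 4| < δ ⇒ |(-8s + 7)/(s + 5) + 25/9| < ϵ.
Combining over a common denominator, (-8s + 7)/(s + 5) + 25/9 = [(-8s + 7)·9 − (-25)·(s + 5)] / [9·(s + 5)] = -47(s − 4) / (9(s + 5)).
So |(-8s + 7)/(s + 5) + 25/9| = 47|s − 4| / (9·|s + 5|).
Require δ ≤ 9/2, so |s + 5| ≥ |9| − |s − 4| > 9 − 9/2 = 9/2.
Hence |(-8s + 7)/(s + 5) + 25/9| < 47|s − 4|/(9·(9/2)) = (94/81)|s − 4|, which is < ϵ once |s − 4| < (81/94)ϵ.
Take δ = min(9/2, (81/94)ϵ). Then 0 < |s − 4| < δ forces both bounds, so |(-8s + 7)/(s + 5) + 25/9| < ϵ.

δ = min(9/2, (81/94)ϵ)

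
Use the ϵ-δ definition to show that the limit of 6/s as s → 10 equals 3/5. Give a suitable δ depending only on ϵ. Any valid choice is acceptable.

Fix ϵ > 0. We seek δ > 0 such that 0 < |s − 10| < δ implies |6/s − (3/5)| < ϵ.
|6/s − (3/5)| = 6·|10 − s|/(10·|s|) = 6|s − 10|/(10|s|).
Require δ ≤ 5 so that |s| > 10 − 5 = 5, hence 10|s| > 50.
Then |6/s − (3/5)| < 6|s − 10|/50, which is < ϵ when |s − 10| < (25/3)ϵ.
Take δ = min(5, (25/3)ϵ). Then 0 < |s − 10| < δ gives both |s − 10| < 5 and |s − 10| < (25/3)ϵ, so |6/s − (3/5)| < ϵ.

δ = min(5, (25/3)ϵ)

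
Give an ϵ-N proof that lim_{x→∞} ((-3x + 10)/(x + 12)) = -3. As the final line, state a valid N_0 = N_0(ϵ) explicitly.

Let ϵ > 0 be given. We seek N_0 > 0 such that x > N_0 implies |(-3x + 10)/(x + 12) + 3| < ϵ.
(-3x + 10)/(x + 12) + 3 = ((-3x + 10) − (-3)(x + 12)) / ((x + 12)) = 46/((x + 12)).
For x > 0 we have x + 12 > x, so |(-3x + 10)/(x + 12) + 3| = 46/((x + 12)) < 46/(x) = 46/x.
Thus |(-3x + 10)/(x + 12) + 3| < ϵ whenever x > 46/ϵ.
Take N_0 = 46/ϵ. If x > N_0 then |(-3x + 10)/(x + 12) + 3| < 46/x < ϵ.

N_0 = 46/ϵ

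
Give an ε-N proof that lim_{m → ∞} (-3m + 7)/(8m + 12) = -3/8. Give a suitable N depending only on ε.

Fix ε > 0. For m ≥ 1, |(-3m + 7)/(8m + 12) + 3/8| = |92|/(8(8m + 12)) = 92/(8(8m + 12)).
Since 8m + 12 ≥ 8m for m ≥ 1, this is ≤ 92/(8·8m) = (23/16)/m.
So |(-3m + 7)/(8m + 12) + 3/8| < ε whenever m > (23/16)/ε.
Take N = (23/16)/ε. If m > N then |(-3m + 7)/(8m + 12) + 3/8| ≤ (23/16)/m < ε.

N = (23/16)/ε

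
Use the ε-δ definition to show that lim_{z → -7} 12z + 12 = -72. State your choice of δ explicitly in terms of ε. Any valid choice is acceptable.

Suppose ε > 0. We need δ > 0 so that 0 < |z + 7| < δ implies |(12z + 12) + 72| < ε.
Since (12z + 12) + 72 = 12(z + 7), we have |(12z + 12) + 72| = 12|z + 7|.
So 12|z + 7| < ε exactly when |z + 7| < ε/12.
Choosing δ = ε/12 gives |(12z + 12) + 72| = 12|z + 7| < ε whenever |z + 7| < δ.

δ = ε/12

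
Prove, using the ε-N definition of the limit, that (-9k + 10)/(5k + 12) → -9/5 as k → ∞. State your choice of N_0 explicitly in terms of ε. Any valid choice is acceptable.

N_0 = (158/25)/ε

Fix ε > 0. For k ≥ 1, |(-9k + 10)/(5k + 12) + 9/5| = |158|/(5(5k + 12)) = 158/(5(5k + 12)).
Since 5k + 12 ≥ 5k for k ≥ 1, this is ≤ 158/(5·5k) = (158/25)/k.
So |(-9k + 10)/(5k + 12) + 9/5| < ε whenever k > (158/25)/ε.
Take N_0 = (158/25)/ε. If k > N_0 then |(-9k + 10)/(5k + 12) + 9/5| ≤ (158/25)/k < ε.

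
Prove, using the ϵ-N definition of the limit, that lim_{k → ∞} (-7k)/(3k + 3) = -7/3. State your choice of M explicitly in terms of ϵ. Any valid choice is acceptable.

M = (7/3)/ϵ

Fix ϵ > 0. For k ≥ 1, |(-7k)/(3k + 3) + 7/3| = |21|/(3(3k + 3)) = 21/(3(3k + 3)).
Since 3k + 3 ≥ 3k for k ≥ 1, this is ≤ 21/(3·3k) = (7/3)/k.
So |(-7k)/(3k + 3) + 7/3| < ϵ whenever k > (7/3)/ϵ.
Take M = (7/3)/ϵ. If k > M then |(-7k)/(3k + 3) + 7/3| ≤ (7/3)/k < ϵ.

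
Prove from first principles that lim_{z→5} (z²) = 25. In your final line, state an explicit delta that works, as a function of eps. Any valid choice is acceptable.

delta = min(2, eps/12)

Suppose eps > 0. We seek delta > 0 with 0 < |z − 5| < delta ⇒ |z² − 25| < eps.
Factor: z² − 25 = (z − 5)(z + 5), so |z² − 25| = |z − 5|·|z + 5|.
Restrict delta ≤ 2. Then |z − 5| < 2 gives |z| < 7, so by the triangle inequality |z + 5| ≤ 7 + 5 = 12.
Hence |z² − 25| ≤ 12|z − 5|, which is < eps once |z − 5| < eps/12.
Take delta = min(2, eps/12). If 0 < |z − 5| < delta then both bounds hold and |z² − 25| ≤ 12|z − 5| < 12·(eps/12) = eps.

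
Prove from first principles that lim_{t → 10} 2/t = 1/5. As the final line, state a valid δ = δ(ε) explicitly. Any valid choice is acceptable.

δ = min(5, 25ε)

Suppose ε > 0. We seek δ > 0 such that 0 < |t − 10| < δ implies |2/t − (1/5)| < ε.
|2/t − (1/5)| = 2·|10 − t|/(10·|t|) = 2|t − 10|/(10|t|).
Require δ ≤ 5 so that |t| > 10 − 5 = 5, hence 10|t| > 50.
Then |2/t − (1/5)| < 2|t − 10|/50, which is < ε when |t − 10| < 25ε.
Take δ = min(5, 25ε). Then 0 < |t − 10| < δ gives both |t − 10| < 5 and |t − 10| < 25ε, so |2/t − (1/5)| < ε.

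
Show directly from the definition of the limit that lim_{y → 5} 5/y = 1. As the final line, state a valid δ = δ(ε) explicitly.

δ = min(5/2, (5/2)ε)

Fix ε > 0. We seek δ > 0 such that 0 < |y − 5| < δ implies |5/y − 1| < ε.
|5/y − 1| = 5·|5 − y|/(5·|y|) = 5|y − 5|/(5|y|).
Require δ ≤ 5/2 so that |y| > 5 − 5/2 = 5/2, hence 5|y| > 25/2.
Then |5/y − 1| < 5|y − 5|/(25/2), which is < ε when |y − 5| < (5/2)ε.
Take δ = min(5/2, (5/2)ε). Then 0 < |y − 5| < δ gives both |y − 5| < 5/2 and |y − 5| < (5/2)ε, so |5/y − 1| < ε.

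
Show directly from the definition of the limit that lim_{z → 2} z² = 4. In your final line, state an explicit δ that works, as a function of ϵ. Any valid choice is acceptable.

Let ϵ > 0. We seek δ > 0 with 0 < |z − 2| < δ ⇒ |z² − 4| < ϵ.
Factor: z² − 4 = (z − 2)(z + 2), so |z² − 4| = |z − 2|·|z + 2|.
Restrict δ ≤ 2. Then |z − 2| < 2 gives |z| < 4, so by the triangle inequality |z + 2| ≤ 4 + 2 = 6.
Hence |z² − 4| ≤ 6|z − 2|, which is < ϵ once |z − 2| < ϵ/6.
Take δ = min(2, ϵ/6). If 0 < |z − 2| < δ then both bounds hold and |z² − 4| ≤ 6|z − 2| < 6·(ϵ/6) = ϵ.

δ = min(2, ϵ/6)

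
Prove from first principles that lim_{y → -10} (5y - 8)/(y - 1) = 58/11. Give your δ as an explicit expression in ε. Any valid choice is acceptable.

Suppose ε > 0. We want δ > 0 with 0 < |y + 10| < δ ⇒ |(5y - 8)/(y - 1) − (58/11)| < ε.
Combining over a common denominator, (5y - 8)/(y - 1) − (58/11) = [(5y - 8)·(-11) − (-58)·(y - 1)] / [(-11)·(y - 1)] = 3(y + 10) / ((-11)(y - 1)).
So |(5y - 8)/(y - 1) − (58/11)| = 3|y + 10| / (11·|y − 1|).
Require δ ≤ 11/2, so |y − 1| ≥ |-11| − |y + 10| > 11 − 11/2 = 11/2.
Hence |(5y - 8)/(y - 1) − (58/11)| < 3|y + 10|/(11·(11/2)) = (6/121)|y + 10|, which is < ε once |y + 10| < (121/6)ε.
Take δ = min(11/2, (121/6)ε). Then 0 < |y + 10| < δ forces both bounds, so |(5y - 8)/(y - 1) − (58/11)| < ε.

δ = min(11/2, (121/6)ε)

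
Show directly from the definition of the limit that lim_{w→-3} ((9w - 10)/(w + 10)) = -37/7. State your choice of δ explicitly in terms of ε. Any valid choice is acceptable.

δ = min(7/2, (49/200)ε)

Let ε > 0 be given. We want δ > 0 with 0 < |w + 3| < δ ⇒ |(9w - 10)/(w + 10) + 37/7| < ε.
Combining over a common denominator, (9w - 10)/(w + 10) + 37/7 = [(9w - 10)·7 − (-37)·(w + 10)] / [7·(w + 10)] = 100(w + 3) / (7(w + 10)).
So |(9w - 10)/(w + 10) + 37/7| = 100|w + 3| / (7·|w + 10|).
Require δ ≤ 7/2, so |w + 10| ≥ |7| − |w + 3| > 7 − 7/2 = 7/2.
Hence |(9w - 10)/(w + 10) + 37/7| < 100|w + 3|/(7·(7/2)) = (200/49)|w + 3|, which is < ε once |w + 3| < (49/200)ε.
Take δ = min(7/2, (49/200)ε). Then 0 < |w + 3| < δ forces both bounds, so |(9w - 10)/(w + 10) + 37/7| < ε.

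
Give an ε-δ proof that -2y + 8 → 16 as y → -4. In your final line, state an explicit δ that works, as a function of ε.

δ = ε/2

Suppose ε > 0. We need δ > 0 so that 0 < |y + 4| < δ implies |(-2y + 8) − 16| < ε.
Since (-2y + 8) − 16 = -2(y + 4), we have |(-2y + 8) − 16| = 2|y + 4|.
Thus it suffices that |y + 4| < ε/2.
Choosing δ = ε/2 gives |(-2y + 8) − 16| = 2|y + 4| < ε whenever |y + 4| < δ.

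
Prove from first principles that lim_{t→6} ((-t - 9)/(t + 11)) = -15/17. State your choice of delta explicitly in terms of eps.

Let eps > 0 be given. We want delta > 0 with 0 < |t − 6| < delta ⇒ |(-t - 9)/(t + 11) + 15/17| < eps.
Combining over a common denominator, (-t - 9)/(t + 11) + 15/17 = [(-t - 9)·17 − (-15)·(t + 11)] / [17·(t + 11)] = -2(t − 6) / (17(t + 11)).
So |(-t - 9)/(t + 11) + 15/17| = 2|t − 6| / (17·|t + 11|).
Require delta ≤ 17/2, so |t + 11| ≥ |17| − |t − 6| > 17 − 17/2 = 17/2.
Hence |(-t - 9)/(t + 11) + 15/17| < 2|t − 6|/(17·(17/2)) = (4/289)|t − 6|, which is < eps once |t − 6| < (289/4)eps.
Take delta = min(17/2, (289/4)eps). Then 0 < |t − 6| < delta forces both bounds, so |(-t - 9)/(t + 11) + 15/17| < eps.

delta = min(17/2, (289/4)eps)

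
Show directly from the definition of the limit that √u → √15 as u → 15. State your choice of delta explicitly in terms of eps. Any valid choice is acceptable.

delta = min(15, √15·eps)

Suppose eps > 0. We want delta > 0 such that 0 < |u − 15| < delta implies |√u − √15| < eps.
Multiplying by the conjugate, |√u − √15| = |u − 15|/(√u + √15).
Restrict delta ≤ 15 so that |u − 15| < 15 forces u > 0, and then √u + √15 > √15.
Hence |√u − √15| < |u − 15|/√15, which is < eps once |u − 15| < √15·eps.
Take delta = min(15, √15·eps). If 0 < |u − 15| < delta then u > 0 and |√u − √15| < |u − 15|/√15 < eps.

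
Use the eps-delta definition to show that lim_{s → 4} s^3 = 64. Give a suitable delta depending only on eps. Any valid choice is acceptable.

Fix eps > 0. We seek delta > 0 with 0 < |s − 4| < delta ⇒ |s^3 − 64| < eps.
Factor: s^3 − 64 = (s − 4)(s^2 + 4s + 16), so |s^3 − 64| = |s − 4|·|s^2 + 4s + 16|.
Impose delta ≤ 1 so that |s| < 5; then |s^2 + 4s + 16| ≤ 61.
Hence |s^3 − 64| ≤ 61|s − 4|, which is < eps once |s − 4| < eps/61.
Take delta = min(1, eps/61). If 0 < |s − 4| < delta then both bounds hold and |s^3 − 64| ≤ 61|s − 4| < 61·(eps/61) = eps.

delta = min(1, eps/61)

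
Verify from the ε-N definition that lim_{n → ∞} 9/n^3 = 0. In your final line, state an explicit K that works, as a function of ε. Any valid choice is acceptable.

Let ε > 0. For n ≥ 1, |9/n^3 − 0| = 9/n^3.
9/n^3 < ε ⇔ n^3 > 9/ε ⇔ n > (9/ε)^{1/3}.
Take K = (9/ε)^{1/3}. Then n > K implies 9/n^3 < ε.

K = (9/ε)^{1/3}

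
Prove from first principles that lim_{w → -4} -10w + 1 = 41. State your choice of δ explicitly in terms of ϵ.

δ = ϵ/10

Let ϵ > 0. We need δ > 0 so that 0 < |w + 4| < δ implies |(-10w + 1) − 41| < ϵ.
Since (-10w + 1) − 41 = -10(w + 4), we have |(-10w + 1) − 41| = 10|w + 4|.
So 10|w + 4| < ϵ exactly when |w + 4| < ϵ/10.
Choosing δ = ϵ/10 gives |(-10w + 1) − 41| = 10|w + 4| < ϵ whenever |w + 4| < δ.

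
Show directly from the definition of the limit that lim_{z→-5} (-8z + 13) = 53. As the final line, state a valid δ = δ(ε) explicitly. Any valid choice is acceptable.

δ = ε/8

Let ε > 0 be given. We need δ > 0 so that 0 < |z + 5| < δ implies |(-8z + 13) − 53| < ε.
Since (-8z + 13) − 53 = -8(z + 5), we have |(-8z + 13) − 53| = 8|z + 5|.
Thus it suffices that |z + 5| < ε/8.
Take δ = ε/8. If 0 < |z + 5| < δ then |(-8z + 13) − 53| = 8|z + 5| < 8·(ε/8) = ε.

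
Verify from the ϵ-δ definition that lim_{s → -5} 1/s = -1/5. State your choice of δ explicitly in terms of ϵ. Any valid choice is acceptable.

δ = min(5/2, (25/2)ϵ)

Let ϵ > 0 be given. We seek δ > 0 such that 0 < |s + 5| < δ implies |1/s + 1/5| < ϵ.
|1/s + 1/5| = |-5 − s|/(5·|s|) = |s + 5|/(5|s|).
Require δ ≤ 5/2 so that |s| > 5 − 5/2 = 5/2, hence 5|s| > 25/2.
Then |1/s + 1/5| < |s + 5|/(25/2), which is < ϵ when |s + 5| < (25/2)ϵ.
Take δ = min(5/2, (25/2)ϵ). Then 0 < |s + 5| < δ gives both |s + 5| < 5/2 and |s + 5| < (25/2)ϵ, so |1/s + 1/5| < ϵ.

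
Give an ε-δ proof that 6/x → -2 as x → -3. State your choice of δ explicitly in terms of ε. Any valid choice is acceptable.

δ = min(3/2, (3/4)ε)

Let ε > 0 be given. We seek δ > 0 such that 0 < |x + 3| < δ implies |6/x + 2| < ε.
|6/x + 2| = 6·|-3 − x|/(3·|x|) = 6|x + 3|/(3|x|).
Restrict δ ≤ 3/2. Then |x + 3| < 3/2 gives |x| > 3/2, so 3|x| > 9/2.
Then |6/x + 2| < 6|x + 3|/(9/2), which is < ε when |x + 3| < (3/4)ε.
Take δ = min(3/2, (3/4)ε). Then 0 < |x + 3| < δ gives both |x + 3| < 3/2 and |x + 3| < (3/4)ε, so |6/x + 2| < ε.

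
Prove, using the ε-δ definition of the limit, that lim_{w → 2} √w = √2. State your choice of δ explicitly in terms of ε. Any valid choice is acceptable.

Suppose ε > 0. We want δ > 0 such that 0 < |w − 2| < δ implies |√w − √2| < ε.
Rationalise: √w − √2 = (w − 2)/(√w + √2), so |√w − √2| = |w − 2|/(√w + √2).
Restrict δ ≤ 2 so that |w − 2| < 2 forces w > 0, and then √w + √2 > √2.
Hence |√w − √2| < |w − 2|/√2, which is < ε once |w − 2| < √2·ε.
Take δ = min(2, √2·ε). If 0 < |w − 2| < δ then w > 0 and |√w − √2| < |w − 2|/√2 < ε.

δ = min(2, √2·ε)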